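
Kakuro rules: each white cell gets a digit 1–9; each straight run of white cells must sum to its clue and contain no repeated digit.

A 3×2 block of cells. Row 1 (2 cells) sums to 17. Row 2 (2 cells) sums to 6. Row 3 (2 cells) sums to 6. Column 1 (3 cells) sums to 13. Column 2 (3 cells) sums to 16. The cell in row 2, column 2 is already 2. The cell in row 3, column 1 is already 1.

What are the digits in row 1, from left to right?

8 9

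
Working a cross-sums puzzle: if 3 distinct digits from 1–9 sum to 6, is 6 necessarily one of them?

No

The only way to make 6 from 3 distinct digits is {1,2,3}, which does not contain 6.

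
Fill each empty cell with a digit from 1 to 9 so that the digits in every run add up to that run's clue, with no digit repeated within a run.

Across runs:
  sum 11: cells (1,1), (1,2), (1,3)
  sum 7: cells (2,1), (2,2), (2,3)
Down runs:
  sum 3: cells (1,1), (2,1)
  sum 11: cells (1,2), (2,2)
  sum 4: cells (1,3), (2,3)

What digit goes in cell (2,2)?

7 in 3 cells must be {1,2,4}; 3 in 2 cells must be {1,2}; 4 in 2 cells must be {1,3}.
The 7 across and the 4 down share only 1, so (2,3) = 1.
(1,3) = 4 − 1 = 3 completes the 4 down.
Given what's placed, (2,1) must be 2 to fit the 7 across and 3 down.
(2,2) = 7 − 3 = 4 completes the 7 across.
(1,1) = 3 − 2 = 1 completes the 3 down.
(1,2) = 11 − 4 = 7 completes the 11 across.

4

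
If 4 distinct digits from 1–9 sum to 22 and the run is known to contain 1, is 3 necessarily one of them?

No

Counterexample: {1,4,8,9} sums to 22 under that restriction without using 3.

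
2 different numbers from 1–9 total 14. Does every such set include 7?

Counterexample: {5,9} sums to 14 without using 7.

No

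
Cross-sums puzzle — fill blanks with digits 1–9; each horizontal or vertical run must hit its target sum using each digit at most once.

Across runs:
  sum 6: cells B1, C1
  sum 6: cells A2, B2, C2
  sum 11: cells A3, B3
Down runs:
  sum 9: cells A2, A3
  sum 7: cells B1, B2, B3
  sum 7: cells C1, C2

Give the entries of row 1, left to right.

6 in 3 cells must be {1,2,3}; 7 in 3 cells must be {1,2,4}.
Nothing is forced directly, so branch on B3, whose candidates are 2 or 4. If B3 = 2: that forces B2 = 1, after which A3 would have to be in {9} for the 11 across but in {1,2,3,4,5,6,7,8} for the 9 down — contradiction. So B3 = 4.
A3 = 11 − 4 = 7 completes the 11 across.
A2 = 9 − 7 = 2 completes the 9 down.
B2 = 1: the only remaining digit allowed by both the 6 across and the 7 down.
C2 = 6 − 3 = 3 completes the 6 across.
B1 = 7 − 5 = 2 completes the 7 down.
C1 = 6 − 2 = 4 completes the 6 across.

2 4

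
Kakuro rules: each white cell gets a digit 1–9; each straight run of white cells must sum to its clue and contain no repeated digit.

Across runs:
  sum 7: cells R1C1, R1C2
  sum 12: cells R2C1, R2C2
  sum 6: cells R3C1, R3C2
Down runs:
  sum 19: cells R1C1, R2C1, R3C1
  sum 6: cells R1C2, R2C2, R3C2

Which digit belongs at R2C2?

6 in 3 cells must be {1,2,3}.
The 12 across and the 6 down share only 3, so R2C2 = 3.
R2C1 = 12 − 3 = 9 completes the 12 across.
Nothing is forced directly, so branch on R1C2, whose candidates are 1 or 2. If R1C2 = 2: then R1C1 would have to be in {5} for the 7 across but in {2,3,4,6,7,8} for the 19 down — contradiction. So R1C2 = 1.
R1C1 = 7 − 1 = 6 completes the 7 across.
R3C1 = 19 − 15 = 4 completes the 19 down.
R3C2 = 6 − 4 = 2 completes the 6 across.

3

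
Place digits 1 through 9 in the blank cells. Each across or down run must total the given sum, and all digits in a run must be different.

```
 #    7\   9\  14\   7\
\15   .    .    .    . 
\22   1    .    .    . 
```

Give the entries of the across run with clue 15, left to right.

6 1 5 3

R1C1 = 7 − 1 = 6 completes the 7 down.
Given what's placed, R1C3 must be 5 to fit the 15 across and 14 down.
R2C3 = 14 − 5 = 9 completes the 14 down.
No cell is forced outright now. R2C4 can only be 4 or 5 (the digits allowed by both its 22 across and its 7 down). If R2C4 = 5: then R1C4 would have to be in {1,3} for the 15 across but in {2} for the 7 down — contradiction. So R2C4 = 4.
R1C4 = 7 − 4 = 3 completes the 7 down.
R2C2 = 22 − 14 = 8 completes the 22 across.
R1C2 = 15 − 14 = 1 completes the 15 across.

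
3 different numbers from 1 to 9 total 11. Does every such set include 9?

Counterexample: {1,2,8} sums to 11 without using 9.

No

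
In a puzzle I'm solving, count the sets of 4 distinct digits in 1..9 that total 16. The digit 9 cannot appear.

4 distinct digits from 1–9 sum between 10 and 30.
Dropping sets that contain 9.

7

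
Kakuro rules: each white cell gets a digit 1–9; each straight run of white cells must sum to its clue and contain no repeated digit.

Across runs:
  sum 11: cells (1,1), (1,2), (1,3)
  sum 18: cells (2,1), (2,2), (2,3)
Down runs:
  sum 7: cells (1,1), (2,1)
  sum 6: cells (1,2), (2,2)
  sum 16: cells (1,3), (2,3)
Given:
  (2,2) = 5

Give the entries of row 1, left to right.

3 1 7

16 in 2 cells must be {7,9}.
(1,2) = 6 − 5 = 1 completes the 6 down.
Given what's placed, (1,3) must be 7 to fit the 11 across and 16 down.
(2,3) = 16 − 7 = 9 completes the 16 down.
(1,1) = 11 − 8 = 3 completes the 11 across.
(2,1) = 18 − 14 = 4 completes the 18 across.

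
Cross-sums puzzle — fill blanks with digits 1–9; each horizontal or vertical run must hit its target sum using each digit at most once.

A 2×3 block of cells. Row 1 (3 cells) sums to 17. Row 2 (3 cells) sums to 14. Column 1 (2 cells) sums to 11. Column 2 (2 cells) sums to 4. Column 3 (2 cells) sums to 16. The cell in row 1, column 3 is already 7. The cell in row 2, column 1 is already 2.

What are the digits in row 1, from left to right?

4 in 2 cells must be {1,3}; 16 in 2 cells must be {7,9}.
(1,1) = 11 − 2 = 9 completes the 11 down.
(1,2) = 17 − 16 = 1 completes the 17 across.
(2,2) = 4 − 1 = 3 completes the 4 down.
(2,3) = 14 − 5 = 9 completes the 14 across.

9, 1, 7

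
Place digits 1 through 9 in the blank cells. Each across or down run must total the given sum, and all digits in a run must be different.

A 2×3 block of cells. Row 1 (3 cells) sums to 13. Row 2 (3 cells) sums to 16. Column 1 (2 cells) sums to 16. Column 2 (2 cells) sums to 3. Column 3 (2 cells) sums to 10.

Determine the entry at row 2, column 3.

6

16 in 2 cells must be {7,9}; 3 in 2 cells must be {1,2}.
Nothing is forced directly, so branch on (1,2), whose candidates are 1 or 2. If (1,2) = 1: that forces (2,2) = 2, (2,1) = 9, after which (2,3) would have to be in {5} for the 16 across but in {1,2,3,4,6,7,8,9} for the 10 down — contradiction. So (1,2) = 2.
Given what's placed, (1,1) must be 7 to fit the 13 across and 16 down.
(1,3) = 13 − 9 = 4 completes the 13 across.
(2,1) = 16 − 7 = 9 completes the 16 down.
(2,2) = 3 − 2 = 1 completes the 3 down.
(2,3) = 16 − 10 = 6 completes the 16 across.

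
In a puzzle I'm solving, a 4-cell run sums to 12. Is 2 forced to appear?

Yes

Every partition of 12 into 4 distinct digits includes 2: {1,2,3,6}, {1,2,4,5}.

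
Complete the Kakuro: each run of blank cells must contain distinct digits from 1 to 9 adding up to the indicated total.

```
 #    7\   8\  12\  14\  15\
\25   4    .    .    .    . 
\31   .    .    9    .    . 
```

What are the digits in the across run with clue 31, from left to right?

R1C3 = 12 − 9 = 3 completes the 12 down.
R2C1 = 7 − 4 = 3 completes the 7 down.
Nothing is forced directly, so branch on R2C2, whose candidates are 5 or 6 or 7. If R2C2 = 5: then R1C2 would have to be in {1,2,5,6,7,8,9} for the 25 across but in {3} for the 8 down — contradiction. If R2C2 = 7: that forces R1C2 = 1, R2C4 = 8, after which R2C5 would have to be in {4} for the 31 across but in {6,7,8,9} for the 15 down — contradiction. So R2C2 = 6.
R1C2 = 8 − 6 = 2 completes the 8 down.
Given what's placed, R1C4 must be 9 to fit the 25 across and 14 down.
R1C5 = 25 − 18 = 7 completes the 25 across.
R2C4 = 14 − 9 = 5 completes the 14 down.
R2C5 = 31 − 23 = 8 completes the 31 across.

3, 6, 9, 5, 8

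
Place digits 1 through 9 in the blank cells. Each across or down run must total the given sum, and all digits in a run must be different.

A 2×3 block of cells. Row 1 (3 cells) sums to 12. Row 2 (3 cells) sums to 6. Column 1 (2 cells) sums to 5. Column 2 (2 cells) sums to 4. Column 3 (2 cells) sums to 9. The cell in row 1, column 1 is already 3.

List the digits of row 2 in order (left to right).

6 in 3 cells must be {1,2,3}; 4 in 2 cells must be {1,3}.
(1,2) = 1: the only remaining digit allowed by both the 12 across and the 4 down.
(1,3) = 12 − 4 = 8 completes the 12 across.
(2,1) = 5 − 3 = 2 completes the 5 down.
(2,2) = 4 − 1 = 3 completes the 4 down.
(2,3) = 6 − 5 = 1 completes the 6 across.

2 3 1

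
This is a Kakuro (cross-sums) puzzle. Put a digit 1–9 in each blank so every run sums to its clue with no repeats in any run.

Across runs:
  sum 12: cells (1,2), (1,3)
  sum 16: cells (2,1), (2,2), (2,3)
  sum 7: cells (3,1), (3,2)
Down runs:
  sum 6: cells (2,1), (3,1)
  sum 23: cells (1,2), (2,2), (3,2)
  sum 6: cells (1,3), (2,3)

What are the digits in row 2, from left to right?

23 in 3 cells must be {6,8,9}.
The 7 across and the 23 down share only 6, so (3,2) = 6.
(3,1) = 7 − 6 = 1 completes the 7 across.
(2,1) = 6 − 1 = 5 completes the 6 down.
No cell is forced outright now. (1,2) can only be 8 or 9 (the digits allowed by both its 12 across and its 23 down). If (1,2) = 9: then (1,3) would have to be in {3} for the 12 across but in {1,2,4,5} for the 6 down — contradiction. So (1,2) = 8.
(1,3) = 12 − 8 = 4 completes the 12 across.
(2,2) = 23 − 14 = 9 completes the 23 down.
(2,3) = 16 − 14 = 2 completes the 16 across.

5 9 2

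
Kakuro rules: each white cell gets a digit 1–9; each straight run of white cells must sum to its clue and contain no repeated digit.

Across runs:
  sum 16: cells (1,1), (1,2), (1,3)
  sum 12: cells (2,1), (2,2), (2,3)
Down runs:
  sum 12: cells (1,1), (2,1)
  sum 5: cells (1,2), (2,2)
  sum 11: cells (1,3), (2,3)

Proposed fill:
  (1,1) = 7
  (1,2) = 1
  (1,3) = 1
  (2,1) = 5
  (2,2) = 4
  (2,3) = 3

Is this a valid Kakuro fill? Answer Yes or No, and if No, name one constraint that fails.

No — the down run (1,3)–(2,3) sums to 4, not 11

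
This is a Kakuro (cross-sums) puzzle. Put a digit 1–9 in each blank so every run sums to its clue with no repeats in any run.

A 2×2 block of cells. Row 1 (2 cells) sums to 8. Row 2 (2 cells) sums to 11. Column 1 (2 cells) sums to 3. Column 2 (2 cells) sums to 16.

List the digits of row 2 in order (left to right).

3 in 2 cells must be {1,2}; 16 in 2 cells must be {7,9}.
The 8 across and the 16 down share only 7, so (1,2) = 7.
The 11 across and the 3 down share only 2, so (2,1) = 2.
(2,2) = 11 − 2 = 9 completes the 11 across.
(1,1) = 8 − 7 = 1 completes the 8 across.

2 9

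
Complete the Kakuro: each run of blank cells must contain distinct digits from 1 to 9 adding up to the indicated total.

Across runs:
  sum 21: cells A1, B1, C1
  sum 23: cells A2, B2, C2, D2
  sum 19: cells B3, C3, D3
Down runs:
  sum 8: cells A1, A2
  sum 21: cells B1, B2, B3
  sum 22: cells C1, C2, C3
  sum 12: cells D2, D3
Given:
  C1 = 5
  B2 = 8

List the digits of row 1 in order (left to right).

7 9 5

Given what's placed, A1 must be 7 to fit the 21 across and 8 down.
B1 = 21 − 12 = 9 completes the 21 across.
A2 = 8 − 7 = 1 completes the 8 down.
Given what's placed, C2 must be 9 to fit the 23 across and 22 down.
D2 = 23 − 18 = 5 completes the 23 across.
B3 = 21 − 17 = 4 completes the 21 down.
C3 = 22 − 14 = 8 completes the 22 down.
D3 = 19 − 12 = 7 completes the 19 across.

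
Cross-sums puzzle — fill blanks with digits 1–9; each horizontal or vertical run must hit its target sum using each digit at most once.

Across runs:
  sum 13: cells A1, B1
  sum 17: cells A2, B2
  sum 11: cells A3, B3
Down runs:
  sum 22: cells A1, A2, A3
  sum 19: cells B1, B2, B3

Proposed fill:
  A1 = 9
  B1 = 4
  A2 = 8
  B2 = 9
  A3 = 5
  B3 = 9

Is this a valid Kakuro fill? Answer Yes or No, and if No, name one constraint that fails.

No — the down run B1–B3 sums to 22, not 19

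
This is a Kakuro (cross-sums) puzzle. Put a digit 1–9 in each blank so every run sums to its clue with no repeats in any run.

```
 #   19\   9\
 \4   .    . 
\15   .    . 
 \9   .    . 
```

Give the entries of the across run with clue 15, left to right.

4 in 2 cells must be {1,3}.
The 4 across and the 19 down share only 3, so R1C1 = 3.
R1C2 = 4 − 3 = 1 completes the 4 across.
Given what's placed, R2C2 must be 6 to fit the 15 across and 9 down.
R3C1 = 7: the only remaining digit allowed by both the 9 across and the 19 down.
R3C2 = 9 − 7 = 2 completes the 9 across.
R2C1 = 15 − 6 = 9 completes the 15 across.

9 6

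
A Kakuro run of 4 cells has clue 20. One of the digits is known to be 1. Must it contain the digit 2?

No

Counterexample: {1,3,7,9} sums to 20 under that restriction without using 2.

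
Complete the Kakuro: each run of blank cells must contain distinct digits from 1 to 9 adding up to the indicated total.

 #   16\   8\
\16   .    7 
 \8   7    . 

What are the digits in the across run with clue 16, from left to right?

16 in 2 cells must be {7,9}.
R1C1 = 16 − 7 = 9 completes the 16 across.
R2C2 = 8 − 7 = 1 completes the 8 across.

9, 7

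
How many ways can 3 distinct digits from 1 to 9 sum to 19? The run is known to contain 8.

3 distinct digits from 1–9 sum between 6 and 24.
Keeping only sets containing 8.
Enumerating: {2,8,9}, {4,7,8}, {5,6,8}.

3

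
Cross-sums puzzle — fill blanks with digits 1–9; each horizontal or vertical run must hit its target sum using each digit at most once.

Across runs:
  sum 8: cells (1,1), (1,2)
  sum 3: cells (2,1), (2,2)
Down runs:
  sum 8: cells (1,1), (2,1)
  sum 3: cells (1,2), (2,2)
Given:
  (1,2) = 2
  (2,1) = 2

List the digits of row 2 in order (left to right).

2 1

3 in 2 cells must be {1,2}.
(1,1) = 8 − 2 = 6 completes the 8 across.
(2,2) = 3 − 2 = 1 completes the 3 across.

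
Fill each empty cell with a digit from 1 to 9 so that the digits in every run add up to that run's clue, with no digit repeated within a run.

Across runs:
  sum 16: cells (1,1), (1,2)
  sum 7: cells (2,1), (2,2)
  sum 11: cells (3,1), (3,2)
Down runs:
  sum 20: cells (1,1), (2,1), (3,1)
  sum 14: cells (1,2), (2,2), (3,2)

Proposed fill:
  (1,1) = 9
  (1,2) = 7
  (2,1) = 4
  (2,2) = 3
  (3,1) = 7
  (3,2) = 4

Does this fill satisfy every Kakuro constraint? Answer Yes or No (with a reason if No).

Yes

Across: 9+7=16; 4+3=7; 7+4=11. Down: 9+4+7=20; 7+3+4=14. No digit repeats within any run.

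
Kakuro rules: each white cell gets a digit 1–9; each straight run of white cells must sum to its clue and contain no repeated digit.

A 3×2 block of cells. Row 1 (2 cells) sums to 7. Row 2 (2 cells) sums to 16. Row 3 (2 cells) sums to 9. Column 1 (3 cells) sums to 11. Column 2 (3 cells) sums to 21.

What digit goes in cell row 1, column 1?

3

16 in 2 cells must be {7,9}.
The 16 across and the 11 down share only 7, so (2,1) = 7.
(2,2) = 16 − 7 = 9 completes the 16 across.
Nothing is forced directly, so branch on (1,1), whose candidates are 1 or 3. If (1,1) = 1: then (1,2) would have to be in {6} for the 7 across but in {4,5,7,8} for the 21 down — contradiction. So (1,1) = 3.
(1,2) = 7 − 3 = 4 completes the 7 across.
(3,1) = 11 − 10 = 1 completes the 11 down.
(3,2) = 9 − 1 = 8 completes the 9 across.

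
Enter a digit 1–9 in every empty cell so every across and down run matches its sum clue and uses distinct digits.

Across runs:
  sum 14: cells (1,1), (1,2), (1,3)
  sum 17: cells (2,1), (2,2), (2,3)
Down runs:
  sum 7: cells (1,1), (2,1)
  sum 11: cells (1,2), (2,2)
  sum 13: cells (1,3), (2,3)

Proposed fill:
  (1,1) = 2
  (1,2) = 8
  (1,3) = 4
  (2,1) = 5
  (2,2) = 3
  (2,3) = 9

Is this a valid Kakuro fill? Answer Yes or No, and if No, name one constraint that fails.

Yes

Across: 2+8+4=14; 5+3+9=17. Down: 2+5=7; 8+3=11; 4+9=13. No digit repeats within any run.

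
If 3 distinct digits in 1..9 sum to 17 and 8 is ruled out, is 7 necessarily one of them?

Counterexample: {2,6,9} sums to 17 under that restriction without using 7.

No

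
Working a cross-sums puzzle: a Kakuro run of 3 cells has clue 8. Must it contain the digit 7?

No

Counterexample: {1,2,5} sums to 8 without using 7.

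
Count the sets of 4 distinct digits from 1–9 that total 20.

12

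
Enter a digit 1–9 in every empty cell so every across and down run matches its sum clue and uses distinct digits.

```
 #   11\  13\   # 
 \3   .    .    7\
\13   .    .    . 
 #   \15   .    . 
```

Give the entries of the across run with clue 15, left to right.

9 6

3 in 2 cells must be {1,2}.
The 3 across and the 11 down share only 2, so R1C1 = 2.
R1C2 = 3 − 2 = 1 completes the 3 across.
R2C1 = 11 − 2 = 9 completes the 11 down.
R2C2 = 3: the only remaining digit allowed by both the 13 across and the 13 down.
R2C3 = 13 − 12 = 1 completes the 13 across.
R3C2 = 13 − 4 = 9 completes the 13 down.
R3C3 = 15 − 9 = 6 completes the 15 across.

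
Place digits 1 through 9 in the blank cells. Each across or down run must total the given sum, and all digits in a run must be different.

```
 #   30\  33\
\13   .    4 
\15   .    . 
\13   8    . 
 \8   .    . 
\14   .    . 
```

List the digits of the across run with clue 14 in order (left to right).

5 9

R1C1 = 13 − 4 = 9 completes the 13 across.
R3C2 = 13 − 8 = 5 completes the 13 across.
Given what's placed, R4C2 must be 7 to fit the 8 across and 33 down.
R4C1 = 8 − 7 = 1 completes the 8 across.
Given what's placed, R5C1 must be 5 to fit the 14 across and 30 down.
R5C2 = 14 − 5 = 9 completes the 14 across.
R2C1 = 30 − 23 = 7 completes the 30 down.
R2C2 = 15 − 7 = 8 completes the 15 across.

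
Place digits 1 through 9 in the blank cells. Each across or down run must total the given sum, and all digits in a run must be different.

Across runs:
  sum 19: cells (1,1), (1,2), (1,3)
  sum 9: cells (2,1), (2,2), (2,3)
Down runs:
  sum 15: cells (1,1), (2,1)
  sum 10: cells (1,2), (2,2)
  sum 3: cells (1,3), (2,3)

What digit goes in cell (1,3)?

2

3 in 2 cells must be {1,2}.
The 19 across and the 3 down share only 2, so (1,3) = 2.
The 9 across and the 15 down share only 6, so (2,1) = 6.
(2,3) = 3 − 2 = 1 completes the 3 down.
(1,1) = 15 − 6 = 9 completes the 15 down.
(1,2) = 19 − 11 = 8 completes the 19 across.
(2,2) = 9 − 7 = 2 completes the 9 across.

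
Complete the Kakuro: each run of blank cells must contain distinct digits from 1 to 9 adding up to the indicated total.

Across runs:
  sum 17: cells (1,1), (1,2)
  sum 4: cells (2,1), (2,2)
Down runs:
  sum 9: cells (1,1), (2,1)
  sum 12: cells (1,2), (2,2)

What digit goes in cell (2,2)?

3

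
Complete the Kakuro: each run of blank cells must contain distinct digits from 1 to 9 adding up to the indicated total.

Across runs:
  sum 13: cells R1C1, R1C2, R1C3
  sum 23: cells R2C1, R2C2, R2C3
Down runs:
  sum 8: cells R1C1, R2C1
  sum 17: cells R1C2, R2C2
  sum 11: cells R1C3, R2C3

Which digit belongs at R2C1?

6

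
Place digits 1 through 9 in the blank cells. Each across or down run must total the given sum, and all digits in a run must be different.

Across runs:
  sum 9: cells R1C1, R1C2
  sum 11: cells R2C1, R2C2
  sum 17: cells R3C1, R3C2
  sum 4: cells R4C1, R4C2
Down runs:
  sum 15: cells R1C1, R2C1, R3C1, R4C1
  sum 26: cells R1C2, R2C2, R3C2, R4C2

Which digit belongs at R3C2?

8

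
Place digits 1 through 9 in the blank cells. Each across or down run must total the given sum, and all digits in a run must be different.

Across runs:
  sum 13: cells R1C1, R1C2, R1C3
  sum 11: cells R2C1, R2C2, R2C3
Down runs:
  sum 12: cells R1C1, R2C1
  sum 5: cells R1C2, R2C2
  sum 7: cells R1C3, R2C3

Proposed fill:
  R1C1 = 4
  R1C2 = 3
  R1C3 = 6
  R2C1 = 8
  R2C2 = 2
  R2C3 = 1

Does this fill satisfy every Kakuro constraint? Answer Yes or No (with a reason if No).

Across: 4+3+6=13; 8+2+1=11. Down: 4+8=12; 3+2=5; 6+1=7. No digit repeats within any run.

Yes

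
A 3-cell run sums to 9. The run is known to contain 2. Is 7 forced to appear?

Counterexample: {1,2,6} sums to 9 under that restriction without using 7.

No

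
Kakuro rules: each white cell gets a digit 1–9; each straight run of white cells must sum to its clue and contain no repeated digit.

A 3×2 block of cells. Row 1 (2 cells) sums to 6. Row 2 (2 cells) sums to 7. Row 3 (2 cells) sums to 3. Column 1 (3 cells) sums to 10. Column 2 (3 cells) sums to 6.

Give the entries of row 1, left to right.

3 in 2 cells must be {1,2}; 6 in 3 cells must be {1,2,3}.
Nothing is forced directly, so branch on (1,2), whose candidates are 1 or 2. If (1,2) = 2: that forces (1,1) = 4, (3,1) = 1, after which (3,2) would have to be in {2} for the 3 across but in {1,3} for the 6 down — contradiction. So (1,2) = 1.
(1,1) = 6 − 1 = 5 completes the 6 across.
Given what's placed, (3,2) must be 2 to fit the 3 across and 6 down.
(2,2) = 6 − 3 = 3 completes the 6 down.
(3,1) = 3 − 2 = 1 completes the 3 across.
(2,1) = 7 − 3 = 4 completes the 7 across.

5, 1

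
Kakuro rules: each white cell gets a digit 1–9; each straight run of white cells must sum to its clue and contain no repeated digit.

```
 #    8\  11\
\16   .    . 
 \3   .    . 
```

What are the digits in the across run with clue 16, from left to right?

16 in 2 cells must be {7,9}; 3 in 2 cells must be {1,2}.
The 16 across and the 8 down share only 7, so R1C1 = 7.
R1C2 = 16 − 7 = 9 completes the 16 across.
R2C1 = 8 − 7 = 1 completes the 8 down.
R2C2 = 3 − 1 = 2 completes the 3 across.

7 9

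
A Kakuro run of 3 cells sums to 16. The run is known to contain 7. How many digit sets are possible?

3

3 distinct digits from 1–9 sum between 6 and 24.
Keeping only sets containing 7.
Enumerating: {1,7,8}, {3,6,7}, {4,5,7}.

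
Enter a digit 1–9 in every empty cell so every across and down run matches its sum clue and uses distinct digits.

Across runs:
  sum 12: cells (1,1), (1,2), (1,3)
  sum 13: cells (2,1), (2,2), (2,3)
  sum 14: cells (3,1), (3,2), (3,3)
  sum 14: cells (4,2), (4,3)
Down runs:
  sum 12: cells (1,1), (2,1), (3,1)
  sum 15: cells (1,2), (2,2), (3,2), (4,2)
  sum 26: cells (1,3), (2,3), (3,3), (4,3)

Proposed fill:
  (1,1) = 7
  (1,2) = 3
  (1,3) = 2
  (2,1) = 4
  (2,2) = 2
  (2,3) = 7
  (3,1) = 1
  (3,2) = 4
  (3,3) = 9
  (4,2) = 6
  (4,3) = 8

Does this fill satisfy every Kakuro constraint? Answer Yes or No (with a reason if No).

Across: 7+3+2=12; 4+2+7=13; 1+4+9=14; 6+8=14. Down: 7+4+1=12; 3+2+4+6=15; 2+7+9+8=26. No digit repeats within any run.

Yes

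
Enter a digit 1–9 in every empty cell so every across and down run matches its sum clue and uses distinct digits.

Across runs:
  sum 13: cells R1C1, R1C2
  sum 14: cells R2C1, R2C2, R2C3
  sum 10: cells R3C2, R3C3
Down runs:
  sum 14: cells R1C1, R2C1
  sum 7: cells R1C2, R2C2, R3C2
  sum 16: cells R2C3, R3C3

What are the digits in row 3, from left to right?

7 in 3 cells must be {1,2,4}; 16 in 2 cells must be {7,9}.
The 13 across and the 7 down share only 4, so R1C2 = 4.
R1C1 = 13 − 4 = 9 completes the 13 across.
R2C1 = 14 − 9 = 5 completes the 14 down.
R2C3 = 7: the only remaining digit allowed by both the 14 across and the 16 down.
R3C3 = 16 − 7 = 9 completes the 16 down.
R2C2 = 14 − 12 = 2 completes the 14 across.
R3C2 = 10 − 9 = 1 completes the 10 across.

1 9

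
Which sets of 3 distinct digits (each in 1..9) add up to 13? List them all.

3 distinct digits from 1–9 sum between 6 and 24.

{1,3,9}; {1,4,8}; {1,5,7}; {2,3,8}; {2,4,7}; {2,5,6}; {3,4,6}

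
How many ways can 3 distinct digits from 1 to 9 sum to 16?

8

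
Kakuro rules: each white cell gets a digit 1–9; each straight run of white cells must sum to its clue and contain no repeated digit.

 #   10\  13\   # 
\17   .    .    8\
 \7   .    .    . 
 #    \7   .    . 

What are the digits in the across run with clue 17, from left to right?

17 in 2 cells must be {8,9}; 7 in 3 cells must be {1,2,4}.
Nothing is forced directly, so branch on R2C3, whose candidates are 1 or 2. If R2C3 = 1: then R3C3 would have to be in {1,2,3,4,5,6} for the 7 across but in {7} for the 8 down — contradiction. So R2C3 = 2.
R3C3 = 8 − 2 = 6 completes the 8 down.
R3C2 = 7 − 6 = 1 completes the 7 across.
R2C2 = 4: the only remaining digit allowed by both the 7 across and the 13 down.
R1C2 = 13 − 5 = 8 completes the 13 down.
R2C1 = 7 − 6 = 1 completes the 7 across.
R1C1 = 17 − 8 = 9 completes the 17 across.

9, 8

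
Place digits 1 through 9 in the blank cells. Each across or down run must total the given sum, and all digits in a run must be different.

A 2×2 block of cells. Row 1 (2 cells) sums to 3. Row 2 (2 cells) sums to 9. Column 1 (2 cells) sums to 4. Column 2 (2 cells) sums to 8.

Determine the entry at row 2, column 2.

6

3 in 2 cells must be {1,2}; 4 in 2 cells must be {1,3}.
The 3 across and the 4 down share only 1, so (1,1) = 1.
(1,2) = 3 − 1 = 2 completes the 3 across.
(2,1) = 4 − 1 = 3 completes the 4 down.
(2,2) = 9 − 3 = 6 completes the 9 across.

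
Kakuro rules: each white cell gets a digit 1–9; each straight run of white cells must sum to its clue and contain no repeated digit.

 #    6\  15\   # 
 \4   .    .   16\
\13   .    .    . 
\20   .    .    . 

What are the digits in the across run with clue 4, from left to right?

1 3

4 in 2 cells must be {1,3}; 6 in 3 cells must be {1,2,3}; 16 in 2 cells must be {7,9}.
Only 3 fits R3C1 under both its across sum 20 and down sum 6.
Given what's placed, R3C3 must be 9 to fit the 20 across and 16 down.
R1C1 = 1: the only remaining digit allowed by both the 4 across and the 6 down.
R1C2 = 4 − 1 = 3 completes the 4 across.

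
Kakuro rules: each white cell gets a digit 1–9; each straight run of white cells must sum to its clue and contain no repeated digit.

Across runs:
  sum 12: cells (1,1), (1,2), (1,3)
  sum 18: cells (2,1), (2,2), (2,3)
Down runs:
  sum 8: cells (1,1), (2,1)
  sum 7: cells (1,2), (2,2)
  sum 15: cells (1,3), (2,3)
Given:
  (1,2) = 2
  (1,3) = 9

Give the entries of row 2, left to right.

7 5 6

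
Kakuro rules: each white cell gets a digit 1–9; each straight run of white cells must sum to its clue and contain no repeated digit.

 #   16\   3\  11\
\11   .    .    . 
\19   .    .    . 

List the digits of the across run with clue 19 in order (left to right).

9, 2, 8

16 in 2 cells must be {7,9}; 3 in 2 cells must be {1,2}.
The 11 across and the 16 down share only 7, so R1C1 = 7.
Given what's placed, R1C2 must be 1 to fit the 11 across and 3 down.
R1C3 = 11 − 8 = 3 completes the 11 across.
R2C1 = 16 − 7 = 9 completes the 16 down.
R2C2 = 3 − 1 = 2 completes the 3 down.
R2C3 = 19 − 11 = 8 completes the 19 across.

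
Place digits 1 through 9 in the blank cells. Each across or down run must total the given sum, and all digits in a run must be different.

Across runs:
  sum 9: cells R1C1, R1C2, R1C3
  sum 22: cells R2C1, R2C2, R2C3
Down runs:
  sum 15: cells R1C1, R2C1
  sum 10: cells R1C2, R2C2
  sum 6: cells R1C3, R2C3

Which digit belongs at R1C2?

2

The 9 across and the 15 down share only 6, so R1C1 = 6.
R2C1 = 15 − 6 = 9 completes the 15 down.
Given what's placed, R2C3 must be 5 to fit the 22 across and 6 down.
R1C3 = 6 − 5 = 1 completes the 6 down.
R2C2 = 22 − 14 = 8 completes the 22 across.
R1C2 = 9 − 7 = 2 completes the 9 across.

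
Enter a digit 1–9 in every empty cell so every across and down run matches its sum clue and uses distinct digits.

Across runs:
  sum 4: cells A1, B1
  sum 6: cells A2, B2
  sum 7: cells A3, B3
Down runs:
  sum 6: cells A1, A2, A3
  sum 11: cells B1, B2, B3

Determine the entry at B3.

6

4 in 2 cells must be {1,3}; 6 in 3 cells must be {1,2,3}.
Nothing is forced directly, so branch on A1, whose candidates are 1 or 3. If A1 = 1: that forces B1 = 3, A2 = 2, after which B2 would have to be in {4} for the 6 across but in {1,2,6,7} for the 11 down — contradiction. So A1 = 3.
B1 = 4 − 3 = 1 completes the 4 across.
Nothing is forced directly, so branch on A2, whose candidates are 1 or 2. If A2 = 1: then B2 would have to be in {5} for the 6 across but in {2,3,4,6,7,8} for the 11 down — contradiction. So A2 = 2.
B2 = 6 − 2 = 4 completes the 6 across.
A3 = 6 − 5 = 1 completes the 6 down.
B3 = 7 − 1 = 6 completes the 7 across.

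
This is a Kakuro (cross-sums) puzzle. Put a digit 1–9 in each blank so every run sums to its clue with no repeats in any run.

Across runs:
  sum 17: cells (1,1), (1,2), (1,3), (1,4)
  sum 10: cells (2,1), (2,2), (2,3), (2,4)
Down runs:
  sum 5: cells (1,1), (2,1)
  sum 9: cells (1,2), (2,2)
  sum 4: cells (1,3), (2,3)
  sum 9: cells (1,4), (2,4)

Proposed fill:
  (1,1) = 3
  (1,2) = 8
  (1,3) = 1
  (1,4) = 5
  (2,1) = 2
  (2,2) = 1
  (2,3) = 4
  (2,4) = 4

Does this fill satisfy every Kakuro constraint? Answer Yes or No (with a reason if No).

No — the down run (1,3)–(2,3) sums to 5, not 4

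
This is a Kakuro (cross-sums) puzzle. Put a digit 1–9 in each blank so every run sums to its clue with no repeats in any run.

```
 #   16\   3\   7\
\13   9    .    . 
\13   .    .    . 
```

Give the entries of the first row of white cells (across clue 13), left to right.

9 1 3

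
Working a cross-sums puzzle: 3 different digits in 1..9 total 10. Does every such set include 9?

Counterexample: {1,2,7} sums to 10 without using 9.

No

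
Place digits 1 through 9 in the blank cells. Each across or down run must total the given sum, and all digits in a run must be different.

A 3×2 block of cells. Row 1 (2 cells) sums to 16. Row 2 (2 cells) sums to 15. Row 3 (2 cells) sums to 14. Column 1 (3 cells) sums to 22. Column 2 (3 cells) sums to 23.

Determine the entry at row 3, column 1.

6

16 in 2 cells must be {7,9}; 23 in 3 cells must be {6,8,9}.
The 16 across and the 23 down share only 9, so (1,2) = 9.
(1,1) = 16 − 9 = 7 completes the 16 across.
Nothing is forced directly, so branch on (2,1), whose candidates are 6 or 9. If (2,1) = 6: then (2,2) would have to be in {9} for the 15 across but in {6,8} for the 23 down — contradiction. So (2,1) = 9.
(2,2) = 15 − 9 = 6 completes the 15 across.
(3,1) = 22 − 16 = 6 completes the 22 down.
(3,2) = 14 − 6 = 8 completes the 14 across.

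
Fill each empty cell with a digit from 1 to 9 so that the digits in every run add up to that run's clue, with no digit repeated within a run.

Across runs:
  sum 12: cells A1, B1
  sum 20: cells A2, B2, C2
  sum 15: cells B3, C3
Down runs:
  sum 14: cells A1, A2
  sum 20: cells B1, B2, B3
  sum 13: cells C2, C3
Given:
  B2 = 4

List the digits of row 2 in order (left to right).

9 4 7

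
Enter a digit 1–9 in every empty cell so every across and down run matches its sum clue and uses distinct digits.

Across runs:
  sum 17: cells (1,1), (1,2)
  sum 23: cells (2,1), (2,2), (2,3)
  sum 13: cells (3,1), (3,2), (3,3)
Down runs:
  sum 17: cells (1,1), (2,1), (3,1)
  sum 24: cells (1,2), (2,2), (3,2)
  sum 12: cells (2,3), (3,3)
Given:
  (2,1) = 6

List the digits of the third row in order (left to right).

2 7 4

17 in 2 cells must be {8,9}; 23 in 3 cells must be {6,8,9}; 24 in 3 cells must be {7,8,9}.
No cell is forced outright now. (2,2) can only be 8 or 9 (the digits allowed by both its 23 across and its 24 down). If (2,2) = 8: that forces (1,2) = 9, (2,3) = 9, (3,2) = 7, after which (3,3) would have to be in {1,2,4,5} for the 13 across but in {3} for the 12 down — contradiction. So (2,2) = 9.
(1,2) = 8: the only remaining digit allowed by both the 17 across and the 24 down.
(2,3) = 23 − 15 = 8 completes the 23 across.
(3,2) = 24 − 17 = 7 completes the 24 down.
(3,3) = 12 − 8 = 4 completes the 12 down.
(1,1) = 17 − 8 = 9 completes the 17 across.
(3,1) = 13 − 11 = 2 completes the 13 across.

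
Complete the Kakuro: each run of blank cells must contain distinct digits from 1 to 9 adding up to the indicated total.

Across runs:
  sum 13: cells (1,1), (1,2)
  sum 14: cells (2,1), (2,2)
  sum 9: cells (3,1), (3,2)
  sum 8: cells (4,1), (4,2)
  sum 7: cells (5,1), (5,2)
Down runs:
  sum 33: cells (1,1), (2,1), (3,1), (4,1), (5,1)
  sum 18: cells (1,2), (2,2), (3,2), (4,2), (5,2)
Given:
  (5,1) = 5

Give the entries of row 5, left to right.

5 2

Given what's placed, (4,1) must be 7 to fit the 8 across and 33 down.
(4,2) = 8 − 7 = 1 completes the 8 across.
(5,2) = 7 − 5 = 2 completes the 7 across.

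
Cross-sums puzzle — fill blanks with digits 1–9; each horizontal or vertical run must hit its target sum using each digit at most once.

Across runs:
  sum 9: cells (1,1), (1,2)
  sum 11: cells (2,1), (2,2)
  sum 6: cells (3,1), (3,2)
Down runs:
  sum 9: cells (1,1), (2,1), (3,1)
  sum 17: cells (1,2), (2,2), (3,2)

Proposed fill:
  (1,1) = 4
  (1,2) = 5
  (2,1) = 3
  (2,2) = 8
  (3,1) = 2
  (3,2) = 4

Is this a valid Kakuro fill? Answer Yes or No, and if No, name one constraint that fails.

Across: 4+5=9; 3+8=11; 2+4=6. Down: 4+3+2=9; 5+8+4=17. No digit repeats within any run.

Yes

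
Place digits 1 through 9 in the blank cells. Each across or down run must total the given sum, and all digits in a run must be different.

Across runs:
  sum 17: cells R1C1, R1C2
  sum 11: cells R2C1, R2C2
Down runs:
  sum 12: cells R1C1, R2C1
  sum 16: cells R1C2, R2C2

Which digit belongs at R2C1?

4

17 in 2 cells must be {8,9}; 16 in 2 cells must be {7,9}.
The 17 across and the 16 down share only 9, so R1C2 = 9.
R2C2 = 16 − 9 = 7 completes the 16 down.
R1C1 = 17 − 9 = 8 completes the 17 across.
R2C1 = 11 − 7 = 4 completes the 11 across.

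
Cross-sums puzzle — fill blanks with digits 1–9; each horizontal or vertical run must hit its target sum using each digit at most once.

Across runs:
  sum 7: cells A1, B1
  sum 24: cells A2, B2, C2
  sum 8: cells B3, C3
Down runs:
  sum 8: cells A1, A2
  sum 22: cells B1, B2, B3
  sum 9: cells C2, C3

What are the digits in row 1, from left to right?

24 in 3 cells must be {7,8,9}.
The 24 across and the 8 down share only 7, so A2 = 7.
C2 = 8: the only remaining digit allowed by both the 24 across and the 9 down.
C3 = 9 − 8 = 1 completes the 9 down.
A1 = 8 − 7 = 1 completes the 8 down.
B1 = 7 − 1 = 6 completes the 7 across.
B2 = 24 − 15 = 9 completes the 24 across.
B3 = 8 − 1 = 7 completes the 8 across.

1 6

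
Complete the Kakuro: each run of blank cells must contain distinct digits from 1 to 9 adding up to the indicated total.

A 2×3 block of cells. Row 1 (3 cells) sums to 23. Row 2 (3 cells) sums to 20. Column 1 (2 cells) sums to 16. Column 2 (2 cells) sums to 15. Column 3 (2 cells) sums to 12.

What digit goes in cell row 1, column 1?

23 in 3 cells must be {6,8,9}; 16 in 2 cells must be {7,9}.
The 23 across and the 16 down share only 9, so (1,1) = 9.
Given what's placed, (1,3) must be 8 to fit the 23 across and 12 down.
(2,1) = 16 − 9 = 7 completes the 16 down.
(2,3) = 12 − 8 = 4 completes the 12 down.
(1,2) = 23 − 17 = 6 completes the 23 across.
(2,2) = 20 − 11 = 9 completes the 20 across.

9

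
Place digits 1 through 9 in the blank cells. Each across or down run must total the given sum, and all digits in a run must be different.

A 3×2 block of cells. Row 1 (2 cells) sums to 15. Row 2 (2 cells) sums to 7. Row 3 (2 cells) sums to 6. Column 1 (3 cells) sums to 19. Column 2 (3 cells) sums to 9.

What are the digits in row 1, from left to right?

The 15 across and the 9 down share only 6, so (1,2) = 6.
(1,1) = 15 − 6 = 9 completes the 15 across.
Nothing is forced directly, so branch on (2,2), whose candidates are 1 or 2. If (2,2) = 2: then (2,1) would have to be in {5} for the 7 across but in {2,3,4,6,7,8} for the 19 down — contradiction. So (2,2) = 1.
(2,1) = 7 − 1 = 6 completes the 7 across.
(3,1) = 19 − 15 = 4 completes the 19 down.
(3,2) = 6 − 4 = 2 completes the 6 across.

9, 6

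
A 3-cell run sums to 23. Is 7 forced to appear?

The only way to make 23 from 3 distinct digits is {6,8,9}, which does not contain 7.

No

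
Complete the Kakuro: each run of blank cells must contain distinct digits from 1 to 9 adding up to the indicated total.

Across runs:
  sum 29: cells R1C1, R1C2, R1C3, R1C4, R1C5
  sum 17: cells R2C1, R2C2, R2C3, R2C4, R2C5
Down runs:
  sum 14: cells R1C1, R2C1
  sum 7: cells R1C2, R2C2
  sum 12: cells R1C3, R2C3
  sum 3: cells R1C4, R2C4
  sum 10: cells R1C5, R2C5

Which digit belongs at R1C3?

7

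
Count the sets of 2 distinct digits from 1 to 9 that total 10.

2 distinct digits from 1–9 sum between 3 and 17.
Enumerating: {1,9}, {2,8}, {3,7}, {4,6}.

4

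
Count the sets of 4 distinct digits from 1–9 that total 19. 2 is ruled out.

6

4 distinct digits from 1–9 sum between 10 and 30.
Dropping sets that contain 2.
Enumerating: {1,3,6,9}, {1,3,7,8}, {1,4,5,9}, {1,4,6,8}, {1,5,6,7}, {3,4,5,7}.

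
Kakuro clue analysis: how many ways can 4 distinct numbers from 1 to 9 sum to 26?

4 distinct digits from 1–9 sum between 10 and 30.
Enumerating: {2,7,8,9}, {3,6,8,9}, {4,5,8,9}, {4,6,7,9}, {5,6,7,8}.

5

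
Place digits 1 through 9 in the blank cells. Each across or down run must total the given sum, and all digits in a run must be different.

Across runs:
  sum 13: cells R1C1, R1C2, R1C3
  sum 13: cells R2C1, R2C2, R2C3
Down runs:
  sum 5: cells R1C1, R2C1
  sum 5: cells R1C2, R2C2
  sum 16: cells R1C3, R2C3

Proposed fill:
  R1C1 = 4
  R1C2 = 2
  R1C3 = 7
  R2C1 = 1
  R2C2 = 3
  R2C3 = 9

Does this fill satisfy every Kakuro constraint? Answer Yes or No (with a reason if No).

Yes

Across: 4+2+7=13; 1+3+9=13. Down: 4+1=5; 2+3=5; 7+9=16. No digit repeats within any run.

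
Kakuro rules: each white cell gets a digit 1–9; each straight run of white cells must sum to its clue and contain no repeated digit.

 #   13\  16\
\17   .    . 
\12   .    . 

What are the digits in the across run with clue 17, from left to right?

17 in 2 cells must be {8,9}; 16 in 2 cells must be {7,9}.
The 17 across and the 16 down share only 9, so R1C2 = 9.
R2C2 = 16 − 9 = 7 completes the 16 down.
R1C1 = 17 − 9 = 8 completes the 17 across.
R2C1 = 12 − 7 = 5 completes the 12 across.

8, 9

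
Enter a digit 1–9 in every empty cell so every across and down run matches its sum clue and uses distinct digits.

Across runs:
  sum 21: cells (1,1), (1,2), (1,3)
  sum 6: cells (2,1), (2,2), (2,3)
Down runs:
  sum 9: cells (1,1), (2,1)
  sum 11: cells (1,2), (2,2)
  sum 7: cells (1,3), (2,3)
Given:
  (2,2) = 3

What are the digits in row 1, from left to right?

6 in 3 cells must be {1,2,3}.
(1,2) = 11 − 3 = 8 completes the 11 down.
Nothing is forced directly, so branch on (1,3), whose candidates are 4 or 6. If (1,3) = 4: then (1,1) would have to be in {9} for the 21 across but in {1,2,3,4,5,6,7,8} for the 9 down — contradiction. So (1,3) = 6.
(1,1) = 21 − 14 = 7 completes the 21 across.
(2,1) = 9 − 7 = 2 completes the 9 down.
(2,3) = 6 − 5 = 1 completes the 6 across.

7, 8, 6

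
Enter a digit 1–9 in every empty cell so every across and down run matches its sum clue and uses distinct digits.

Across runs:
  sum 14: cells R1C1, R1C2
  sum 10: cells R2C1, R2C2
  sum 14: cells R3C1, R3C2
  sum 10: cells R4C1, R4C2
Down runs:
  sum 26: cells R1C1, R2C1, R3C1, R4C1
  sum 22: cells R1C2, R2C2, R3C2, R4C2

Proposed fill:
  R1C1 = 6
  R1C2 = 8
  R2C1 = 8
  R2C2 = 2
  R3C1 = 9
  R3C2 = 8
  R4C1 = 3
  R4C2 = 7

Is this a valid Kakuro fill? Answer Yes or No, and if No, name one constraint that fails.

No — the down run R1C2–R4C2 sums to 25, not 22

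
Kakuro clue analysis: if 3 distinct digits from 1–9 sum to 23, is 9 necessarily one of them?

The only way to make 23 from 3 distinct digits is {6,8,9}, which contains 9.

Yes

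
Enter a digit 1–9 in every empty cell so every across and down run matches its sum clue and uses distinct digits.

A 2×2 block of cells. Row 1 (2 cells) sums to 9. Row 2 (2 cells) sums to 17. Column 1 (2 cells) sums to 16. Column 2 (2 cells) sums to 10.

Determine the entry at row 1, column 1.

7

17 in 2 cells must be {8,9}; 16 in 2 cells must be {7,9}.
The 9 across and the 16 down share only 7, so (1,1) = 7.
(1,2) = 9 − 7 = 2 completes the 9 across.
(2,1) = 16 − 7 = 9 completes the 16 down.
(2,2) = 17 − 9 = 8 completes the 17 across.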